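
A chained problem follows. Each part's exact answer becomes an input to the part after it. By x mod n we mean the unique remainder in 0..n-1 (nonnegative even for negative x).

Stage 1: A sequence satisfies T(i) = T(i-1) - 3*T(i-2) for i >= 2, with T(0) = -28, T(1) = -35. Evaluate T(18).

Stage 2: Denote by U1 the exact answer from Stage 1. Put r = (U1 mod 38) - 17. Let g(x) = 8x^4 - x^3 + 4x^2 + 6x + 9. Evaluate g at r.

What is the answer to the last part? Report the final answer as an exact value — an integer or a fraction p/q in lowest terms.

Stage 1: T(2) = 1*(-35) - 3*(-28) = 49; iterating: T(2)=49, T(3)=154, T(4)=7, T(5)=-455, T(6)=-476, T(7)=889, T(8)=2317, T(9)=-350, T(10)=-7301, T(11)=-6251, T(12)=15652, T(13)=34405, T(14)=-12551, T(15)=-115766, T(16)=-78113, T(17)=269185, T(18)=503524; answer 503524
Stage 2: U1 = 503524; r = 7; 8*(7)^4 - 1*(7)^3 + 4*(7)^2 + 6*(7)^1 + 9 = (19208) + (-343) + (196) + (42) + (9) = 19112; answer 19112

19112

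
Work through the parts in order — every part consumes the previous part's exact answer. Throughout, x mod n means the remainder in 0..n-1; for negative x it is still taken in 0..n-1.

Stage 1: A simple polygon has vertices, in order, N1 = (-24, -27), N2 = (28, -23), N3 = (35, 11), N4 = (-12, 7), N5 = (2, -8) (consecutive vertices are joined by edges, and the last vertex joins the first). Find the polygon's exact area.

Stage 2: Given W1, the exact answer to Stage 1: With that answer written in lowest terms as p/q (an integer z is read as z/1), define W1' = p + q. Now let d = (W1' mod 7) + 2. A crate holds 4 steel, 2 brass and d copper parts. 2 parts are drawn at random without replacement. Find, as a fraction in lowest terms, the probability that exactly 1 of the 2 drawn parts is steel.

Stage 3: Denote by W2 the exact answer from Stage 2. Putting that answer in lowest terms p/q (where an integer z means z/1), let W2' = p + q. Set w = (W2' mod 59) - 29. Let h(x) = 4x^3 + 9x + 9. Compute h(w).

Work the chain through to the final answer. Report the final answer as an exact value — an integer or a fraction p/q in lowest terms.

Stage 1: cross terms: (-24*-23 - 28*-27)=1308, (28*11 - 35*-23)=1113, (35*7 - -12*11)=377, (-12*-8 - 2*7)=82, (2*-27 - -24*-8)=-246; twice the area = |2634| = 2634; area = 1317; answer 1317
Stage 2: W1 = 1317; threaded value p + q = 1318; d = 4; total draws C(10,2) = 45; favorable C(4,1)*C(6,1) = 24; P = 8/15; answer 8/15
Stage 3: W2 = 8/15; threaded value p + q = 23; w = -6; 4*(-6)^3 + 9*(-6)^1 + 9 = (-864) + (-54) + (9) = -909; answer -909

-909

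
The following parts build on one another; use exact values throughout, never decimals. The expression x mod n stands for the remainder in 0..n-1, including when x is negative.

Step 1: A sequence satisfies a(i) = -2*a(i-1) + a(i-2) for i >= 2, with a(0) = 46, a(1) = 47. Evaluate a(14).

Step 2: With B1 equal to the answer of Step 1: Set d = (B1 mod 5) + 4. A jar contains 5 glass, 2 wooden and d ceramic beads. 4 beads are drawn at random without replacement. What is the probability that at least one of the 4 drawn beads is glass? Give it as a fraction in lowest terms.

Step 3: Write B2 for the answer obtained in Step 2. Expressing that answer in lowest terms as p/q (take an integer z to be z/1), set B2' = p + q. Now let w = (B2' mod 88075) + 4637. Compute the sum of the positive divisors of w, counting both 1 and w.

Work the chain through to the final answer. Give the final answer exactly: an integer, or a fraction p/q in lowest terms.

4910

Step 1: a(2) = -2*(47) + 1*(46) = -48; iterating: a(2)=-48, a(3)=143, a(4)=-334, a(5)=811, a(6)=-1956, a(7)=4723, a(8)=-11402, a(9)=27527, a(10)=-66456, a(11)=160439, a(12)=-387334, a(13)=935107, a(14)=-2257548; answer -2257548
Step 2: B1 = -2257548; d = 6; total draws C(13,4) = 715; complement C(8,4) = 70; favorable 715 - 70 = 645; P = 129/143; answer 129/143
Step 3: B2 = 129/143; threaded value p + q = 272; w = 4909; 4909 is prime, so its only divisors are 1 and 4909; sigma = 1 + 4909 = 4910; answer 4910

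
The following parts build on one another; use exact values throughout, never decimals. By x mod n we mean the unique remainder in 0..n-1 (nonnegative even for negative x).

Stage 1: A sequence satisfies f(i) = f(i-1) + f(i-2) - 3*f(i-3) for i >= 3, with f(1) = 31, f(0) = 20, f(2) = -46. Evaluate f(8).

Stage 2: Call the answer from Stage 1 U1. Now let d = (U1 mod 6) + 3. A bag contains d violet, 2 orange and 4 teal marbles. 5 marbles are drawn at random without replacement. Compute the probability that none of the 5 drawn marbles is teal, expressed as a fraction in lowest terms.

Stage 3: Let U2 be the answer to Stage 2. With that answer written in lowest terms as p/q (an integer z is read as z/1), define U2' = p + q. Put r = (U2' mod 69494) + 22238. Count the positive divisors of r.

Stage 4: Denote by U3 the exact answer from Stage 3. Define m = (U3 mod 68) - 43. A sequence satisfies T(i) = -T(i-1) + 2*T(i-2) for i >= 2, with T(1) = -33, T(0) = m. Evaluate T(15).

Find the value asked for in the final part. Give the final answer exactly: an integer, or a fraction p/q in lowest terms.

Stage 1: f(3) = 1*(-46) + 1*(31) - 3*(20) = -75; iterating: f(3)=-75, f(4)=-214, f(5)=-151, f(6)=-140, f(7)=351, f(8)=664; answer 664
Stage 2: U1 = 664; d = 7; total draws C(13,5) = 1287; favorable C(9,5) = 126; P = 14/143; answer 14/143
Stage 3: U2 = 14/143; threaded value p + q = 157; r = 22395; 22395 = 3 * 5 * 1493; number of divisors = (1+1) * (1+1) * (1+1) = 8; answer 8
Stage 4: U3 = 8; m = -35; T(2) = -1*(-33) + 2*(-35) = -37; iterating: T(2)=-37, T(3)=-29, T(4)=-45, T(5)=-13, T(6)=-77, T(7)=51, T(8)=-205, T(9)=307, T(10)=-717, T(11)=1331, T(12)=-2765, T(13)=5427, T(14)=-10957, T(15)=21811; answer 21811

21811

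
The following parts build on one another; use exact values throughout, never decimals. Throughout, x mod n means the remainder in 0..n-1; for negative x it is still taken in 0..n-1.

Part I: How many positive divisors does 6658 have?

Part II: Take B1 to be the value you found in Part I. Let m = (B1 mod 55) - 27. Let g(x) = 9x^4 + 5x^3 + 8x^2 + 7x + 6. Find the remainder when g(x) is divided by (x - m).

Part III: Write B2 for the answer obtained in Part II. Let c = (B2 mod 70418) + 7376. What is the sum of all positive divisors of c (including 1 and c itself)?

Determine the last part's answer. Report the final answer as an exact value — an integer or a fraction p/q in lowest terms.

93000

Part I: 6658 = 2 * 3329; number of divisors = (1+1) * (1+1) = 4; answer 4
Part II: B1 = 4; m = -23; remainder = value at the root: 9*(-23)^4 + 5*(-23)^3 + 8*(-23)^2 + 7*(-23)^1 + 6 = (2518569) + (-60835) + (4232) + (-161) + (6) = 2461811; answer 2461811
Part III: B2 = 2461811; c = 74975; 74975 = 5^2 * 2999; sigma = (1 + 5 + 25) * (1 + 2999) = 31 * 3000 = 93000; answer 93000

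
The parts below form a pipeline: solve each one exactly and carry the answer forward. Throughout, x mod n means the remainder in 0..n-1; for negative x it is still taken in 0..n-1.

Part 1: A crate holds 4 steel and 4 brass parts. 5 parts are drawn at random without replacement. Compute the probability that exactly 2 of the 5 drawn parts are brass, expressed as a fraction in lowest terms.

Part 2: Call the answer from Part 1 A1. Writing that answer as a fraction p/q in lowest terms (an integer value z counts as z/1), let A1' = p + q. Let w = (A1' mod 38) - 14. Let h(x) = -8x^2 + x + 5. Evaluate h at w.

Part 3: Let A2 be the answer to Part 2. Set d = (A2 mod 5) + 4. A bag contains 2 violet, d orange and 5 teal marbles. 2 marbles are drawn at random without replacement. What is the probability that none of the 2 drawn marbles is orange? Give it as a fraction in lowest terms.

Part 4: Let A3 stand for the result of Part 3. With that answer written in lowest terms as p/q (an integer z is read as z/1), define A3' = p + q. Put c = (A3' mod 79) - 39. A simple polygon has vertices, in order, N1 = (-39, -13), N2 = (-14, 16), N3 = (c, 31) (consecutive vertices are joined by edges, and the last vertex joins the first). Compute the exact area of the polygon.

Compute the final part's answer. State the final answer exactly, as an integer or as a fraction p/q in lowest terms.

Part 1: total draws C(8,5) = 56; favorable C(4,2)*C(4,3) = 24; P = 3/7; answer 3/7
Part 2: A1 = 3/7; threaded value p + q = 10; w = -4; -8*(-4)^2 + 1*(-4)^1 + 5 = (-128) + (-4) + (5) = -127; answer -127
Part 3: A2 = -127; d = 7; total draws C(14,2) = 91; favorable C(7,2) = 21; P = 3/13; answer 3/13
Part 4: A3 = 3/13; threaded value p + q = 16; c = -23; cross terms: (-39*16 - -14*-13)=-806, (-14*31 - -23*16)=-66, (-23*-13 - -39*31)=1508; twice the area = |636| = 636; area = 318; answer 318

318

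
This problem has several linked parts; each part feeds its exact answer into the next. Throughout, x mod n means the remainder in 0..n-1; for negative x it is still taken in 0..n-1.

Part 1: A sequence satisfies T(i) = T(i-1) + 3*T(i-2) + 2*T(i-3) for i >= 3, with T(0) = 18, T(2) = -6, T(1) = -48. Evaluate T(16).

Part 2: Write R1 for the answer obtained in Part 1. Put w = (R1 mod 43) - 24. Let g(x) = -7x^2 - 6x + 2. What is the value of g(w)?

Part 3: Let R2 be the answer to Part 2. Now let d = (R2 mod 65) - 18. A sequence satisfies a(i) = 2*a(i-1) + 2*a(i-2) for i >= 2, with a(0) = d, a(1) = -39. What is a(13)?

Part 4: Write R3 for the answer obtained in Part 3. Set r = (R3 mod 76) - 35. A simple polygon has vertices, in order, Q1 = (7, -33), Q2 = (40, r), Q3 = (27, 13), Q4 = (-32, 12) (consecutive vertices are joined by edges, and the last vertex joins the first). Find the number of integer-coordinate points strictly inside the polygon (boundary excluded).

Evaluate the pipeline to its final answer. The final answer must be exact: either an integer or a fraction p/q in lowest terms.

Part 1: T(3) = 1*(-6) + 3*(-48) + 2*(18) = -114; iterating: T(3)=-114, T(4)=-228, T(5)=-582, T(6)=-1494, T(7)=-3696, T(8)=-9342, T(9)=-23418, T(10)=-58836, T(11)=-147774, T(12)=-371118, T(13)=-932112, T(14)=-2341014, T(15)=-5879586, T(16)=-14766852; answer -14766852
Part 2: R1 = -14766852; w = 12; -7*(12)^2 - 6*(12)^1 + 2 = (-1008) + (-72) + (2) = -1078; answer -1078
Part 3: R2 = -1078; d = 9; a(2) = 2*(-39) + 2*(9) = -60; iterating: a(2)=-60, a(3)=-198, a(4)=-516, a(5)=-1428, a(6)=-3888, a(7)=-10632, a(8)=-29040, a(9)=-79344, a(10)=-216768, a(11)=-592224, a(12)=-1617984, a(13)=-4420416; answer -4420416
Part 4: R3 = -4420416; r = 13; cross terms: (7*13 - 40*-33)=1411, (40*13 - 27*13)=169, (27*12 - -32*13)=740, (-32*-33 - 7*12)=972; twice the area = |3292| = 3292; area = 1646; boundary points = 1 + 13 + 1 + 3 = 18; strictly interior points = area - boundary/2 + 1 = 1638; answer 1638

1638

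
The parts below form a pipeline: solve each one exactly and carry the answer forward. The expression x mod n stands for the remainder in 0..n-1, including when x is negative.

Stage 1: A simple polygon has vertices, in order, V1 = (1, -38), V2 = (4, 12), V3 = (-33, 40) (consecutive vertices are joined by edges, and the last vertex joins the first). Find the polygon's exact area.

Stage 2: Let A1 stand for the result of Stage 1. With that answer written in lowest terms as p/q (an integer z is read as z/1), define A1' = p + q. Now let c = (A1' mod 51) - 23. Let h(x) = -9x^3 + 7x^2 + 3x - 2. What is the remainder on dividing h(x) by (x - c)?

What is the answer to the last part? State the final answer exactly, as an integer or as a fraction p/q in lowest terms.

-171965

Stage 1: cross terms: (1*12 - 4*-38)=164, (4*40 - -33*12)=556, (-33*-38 - 1*40)=1214; twice the area = |1934| = 1934; area = 967; answer 967
Stage 2: A1 = 967; threaded value p + q = 968; c = 27; remainder = value at the root: -9*(27)^3 + 7*(27)^2 + 3*(27)^1 - 2 = (-177147) + (5103) + (81) + (-2) = -171965; answer -171965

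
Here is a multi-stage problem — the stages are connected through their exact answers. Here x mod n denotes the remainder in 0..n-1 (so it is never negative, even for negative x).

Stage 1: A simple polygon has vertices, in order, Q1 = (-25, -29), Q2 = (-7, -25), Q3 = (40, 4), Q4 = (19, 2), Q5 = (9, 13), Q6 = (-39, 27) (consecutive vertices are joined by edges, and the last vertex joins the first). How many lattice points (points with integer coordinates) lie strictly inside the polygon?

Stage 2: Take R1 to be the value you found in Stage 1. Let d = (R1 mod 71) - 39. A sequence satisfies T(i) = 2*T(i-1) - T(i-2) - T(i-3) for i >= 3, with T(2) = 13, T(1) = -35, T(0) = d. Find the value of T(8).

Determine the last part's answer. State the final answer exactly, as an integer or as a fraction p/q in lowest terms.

-325

Stage 1: cross terms: (-25*-25 - -7*-29)=422, (-7*4 - 40*-25)=972, (40*2 - 19*4)=4, (19*13 - 9*2)=229, (9*27 - -39*13)=750, (-39*-29 - -25*27)=1806; twice the area = |4183| = 4183; area = 4183/2; boundary points = 2 + 1 + 1 + 1 + 2 + 14 = 21; strictly interior points = area - boundary/2 + 1 = 2082; answer 2082
Stage 2: R1 = 2082; d = -16; T(3) = 2*(13) - 1*(-35) - 1*(-16) = 77; iterating: T(3)=77, T(4)=176, T(5)=262, T(6)=271, T(7)=104, T(8)=-325; answer -325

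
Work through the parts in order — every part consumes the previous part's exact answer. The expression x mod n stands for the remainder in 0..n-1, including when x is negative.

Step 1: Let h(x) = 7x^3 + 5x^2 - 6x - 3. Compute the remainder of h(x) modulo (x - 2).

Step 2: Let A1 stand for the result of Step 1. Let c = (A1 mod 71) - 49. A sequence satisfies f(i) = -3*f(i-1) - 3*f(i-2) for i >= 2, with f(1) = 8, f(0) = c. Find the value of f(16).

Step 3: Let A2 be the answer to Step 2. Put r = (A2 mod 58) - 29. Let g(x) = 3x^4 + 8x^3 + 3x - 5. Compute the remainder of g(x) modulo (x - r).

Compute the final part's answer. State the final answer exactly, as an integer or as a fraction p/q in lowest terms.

509287

Step 1: remainder = value at the root: 7*(2)^3 + 5*(2)^2 - 6*(2)^1 - 3 = (56) + (20) + (-12) + (-3) = 61; answer 61
Step 2: A1 = 61; c = 12; f(2) = -3*(8) - 3*(12) = -60; iterating: f(2)=-60, f(3)=156, f(4)=-288, f(5)=396, f(6)=-324, f(7)=-216, f(8)=1620, f(9)=-4212, f(10)=7776, f(11)=-10692, f(12)=8748, f(13)=5832, f(14)=-43740, f(15)=113724, f(16)=-209952; answer -209952
Step 3: A2 = -209952; r = -21; remainder = value at the root: 3*(-21)^4 + 8*(-21)^3 + 3*(-21)^1 - 5 = (583443) + (-74088) + (-63) + (-5) = 509287; answer 509287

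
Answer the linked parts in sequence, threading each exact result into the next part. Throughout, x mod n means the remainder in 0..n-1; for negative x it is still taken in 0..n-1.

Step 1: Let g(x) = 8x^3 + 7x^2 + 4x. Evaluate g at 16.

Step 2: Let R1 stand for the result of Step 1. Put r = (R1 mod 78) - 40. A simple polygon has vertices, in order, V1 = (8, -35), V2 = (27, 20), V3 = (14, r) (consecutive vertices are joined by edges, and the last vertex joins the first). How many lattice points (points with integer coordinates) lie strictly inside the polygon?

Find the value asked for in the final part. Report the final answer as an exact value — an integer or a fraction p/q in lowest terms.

Step 1: 8*(16)^3 + 7*(16)^2 + 4*(16)^1 = (32768) + (1792) + (64) = 34624; answer 34624
Step 2: R1 = 34624; r = 30; cross terms: (8*20 - 27*-35)=1105, (27*30 - 14*20)=530, (14*-35 - 8*30)=-730; twice the area = |905| = 905; area = 905/2; boundary points = 1 + 1 + 1 = 3; strictly interior points = area - boundary/2 + 1 = 452; answer 452

452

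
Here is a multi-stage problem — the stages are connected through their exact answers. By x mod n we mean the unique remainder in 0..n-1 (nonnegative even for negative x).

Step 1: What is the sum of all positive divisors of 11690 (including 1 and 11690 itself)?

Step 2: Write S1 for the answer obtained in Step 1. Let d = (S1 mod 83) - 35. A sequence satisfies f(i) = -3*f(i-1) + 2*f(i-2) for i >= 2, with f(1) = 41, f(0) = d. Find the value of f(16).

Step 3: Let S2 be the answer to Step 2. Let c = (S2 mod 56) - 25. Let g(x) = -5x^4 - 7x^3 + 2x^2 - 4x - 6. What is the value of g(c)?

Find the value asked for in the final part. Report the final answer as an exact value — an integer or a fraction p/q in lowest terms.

Step 1: 11690 = 2 * 5 * 7 * 167; sigma = (1 + 2) * (1 + 5) * (1 + 7) * (1 + 167) = 3 * 6 * 8 * 168 = 24192; answer 24192
Step 2: S1 = 24192; d = 4; f(2) = -3*(41) + 2*(4) = -115; iterating: f(2)=-115, f(3)=427, f(4)=-1511, f(5)=5387, f(6)=-19183, f(7)=68323, f(8)=-243335, f(9)=866651, f(10)=-3086623, f(11)=10993171, f(12)=-39152759, f(13)=139444619, f(14)=-496639375, f(15)=1768807363, f(16)=-6299700839; answer -6299700839
Step 3: S2 = -6299700839; c = -16; -5*(-16)^4 - 7*(-16)^3 + 2*(-16)^2 - 4*(-16)^1 - 6 = (-327680) + (28672) + (512) + (64) + (-6) = -298438; answer -298438

-298438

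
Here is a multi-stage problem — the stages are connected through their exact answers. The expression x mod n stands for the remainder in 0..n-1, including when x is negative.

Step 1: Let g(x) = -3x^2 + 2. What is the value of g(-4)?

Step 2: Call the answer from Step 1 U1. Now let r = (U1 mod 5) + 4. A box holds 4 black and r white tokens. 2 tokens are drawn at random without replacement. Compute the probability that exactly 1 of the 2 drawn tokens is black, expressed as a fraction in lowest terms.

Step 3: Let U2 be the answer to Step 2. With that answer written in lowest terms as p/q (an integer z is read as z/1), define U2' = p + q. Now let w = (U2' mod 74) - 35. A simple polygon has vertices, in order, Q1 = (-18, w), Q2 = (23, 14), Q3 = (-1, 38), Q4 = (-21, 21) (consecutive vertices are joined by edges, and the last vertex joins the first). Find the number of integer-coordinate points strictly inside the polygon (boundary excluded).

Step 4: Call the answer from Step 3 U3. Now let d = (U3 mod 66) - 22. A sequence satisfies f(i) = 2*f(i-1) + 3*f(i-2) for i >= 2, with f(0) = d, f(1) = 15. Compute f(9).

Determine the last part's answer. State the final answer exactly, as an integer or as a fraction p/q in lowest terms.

Step 1: -3*(-4)^2 + 2 = (-48) + (2) = -46; answer -46
Step 2: U1 = -46; r = 8; total draws C(12,2) = 66; favorable C(4,1)*C(8,1) = 32; P = 16/33; answer 16/33
Step 3: U2 = 16/33; threaded value p + q = 49; w = 14; cross terms: (-18*14 - 23*14)=-574, (23*38 - -1*14)=888, (-1*21 - -21*38)=777, (-21*14 - -18*21)=84; twice the area = |1175| = 1175; area = 1175/2; boundary points = 41 + 24 + 1 + 1 = 67; strictly interior points = area - boundary/2 + 1 = 555; answer 555
Step 4: U3 = 555; d = 5; f(2) = 2*(15) + 3*(5) = 45; iterating: f(2)=45, f(3)=135, f(4)=405, f(5)=1215, f(6)=3645, f(7)=10935, f(8)=32805, f(9)=98415; answer 98415

98415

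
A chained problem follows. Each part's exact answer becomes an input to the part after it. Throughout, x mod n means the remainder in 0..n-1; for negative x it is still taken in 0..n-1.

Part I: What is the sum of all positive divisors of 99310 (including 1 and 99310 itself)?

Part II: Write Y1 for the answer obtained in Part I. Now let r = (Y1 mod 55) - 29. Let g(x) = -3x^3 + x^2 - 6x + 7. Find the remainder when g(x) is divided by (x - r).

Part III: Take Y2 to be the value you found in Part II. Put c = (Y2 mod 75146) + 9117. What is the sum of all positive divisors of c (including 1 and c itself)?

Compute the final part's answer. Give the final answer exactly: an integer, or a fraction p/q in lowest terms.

Part I: 99310 = 2 * 5 * 9931; sigma = (1 + 2) * (1 + 5) * (1 + 9931) = 3 * 6 * 9932 = 178776; answer 178776
Part II: Y1 = 178776; r = -3; remainder = value at the root: -3*(-3)^3 + 1*(-3)^2 - 6*(-3)^1 + 7 = (81) + (9) + (18) + (7) = 115; answer 115
Part III: Y2 = 115; c = 9232; 9232 = 2^4 * 577; sigma = (1 + 2 + 4 + 8 + 16) * (1 + 577) = 31 * 578 = 17918; answer 17918

17918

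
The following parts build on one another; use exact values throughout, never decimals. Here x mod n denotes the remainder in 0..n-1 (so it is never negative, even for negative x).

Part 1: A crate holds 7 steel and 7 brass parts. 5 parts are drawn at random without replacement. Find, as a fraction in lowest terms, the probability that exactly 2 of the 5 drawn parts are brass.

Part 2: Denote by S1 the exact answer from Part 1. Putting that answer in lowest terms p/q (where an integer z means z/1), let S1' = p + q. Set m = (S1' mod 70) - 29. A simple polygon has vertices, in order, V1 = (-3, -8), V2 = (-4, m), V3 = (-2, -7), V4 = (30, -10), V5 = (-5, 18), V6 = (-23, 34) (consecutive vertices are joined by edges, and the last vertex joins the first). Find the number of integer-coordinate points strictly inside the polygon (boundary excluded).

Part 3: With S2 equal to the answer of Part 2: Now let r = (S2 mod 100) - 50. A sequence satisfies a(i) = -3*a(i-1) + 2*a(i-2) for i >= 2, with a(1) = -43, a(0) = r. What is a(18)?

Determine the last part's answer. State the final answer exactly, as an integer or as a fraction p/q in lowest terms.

Part 1: total draws C(14,5) = 2002; favorable C(7,2)*C(7,3) = 735; P = 105/286; answer 105/286
Part 2: S1 = 105/286; threaded value p + q = 391; m = 12; cross terms: (-3*12 - -4*-8)=-68, (-4*-7 - -2*12)=52, (-2*-10 - 30*-7)=230, (30*18 - -5*-10)=490, (-5*34 - -23*18)=244, (-23*-8 - -3*34)=286; twice the area = |1234| = 1234; area = 617; boundary points = 1 + 1 + 1 + 7 + 2 + 2 = 14; strictly interior points = area - boundary/2 + 1 = 611; answer 611
Part 3: S2 = 611; r = -39; a(2) = -3*(-43) + 2*(-39) = 51; iterating: a(2)=51, a(3)=-239, a(4)=819, a(5)=-2935, a(6)=10443, a(7)=-37199, a(8)=132483, a(9)=-471847, a(10)=1680507, a(11)=-5985215, a(12)=21316659, a(13)=-75920407, a(14)=270394539, a(15)=-963024431, a(16)=3429862371, a(17)=-12215635975, a(18)=43506632667; answer 43506632667

43506632667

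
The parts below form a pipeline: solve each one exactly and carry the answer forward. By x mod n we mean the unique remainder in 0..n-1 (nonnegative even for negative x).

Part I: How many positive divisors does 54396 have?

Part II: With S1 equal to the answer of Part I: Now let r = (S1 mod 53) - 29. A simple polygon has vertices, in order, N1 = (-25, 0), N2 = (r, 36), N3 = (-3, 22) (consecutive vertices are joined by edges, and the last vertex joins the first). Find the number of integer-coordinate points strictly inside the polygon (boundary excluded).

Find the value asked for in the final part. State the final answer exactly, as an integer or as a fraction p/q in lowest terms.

Part I: 54396 = 2^2 * 3^2 * 1511; number of divisors = (2+1) * (2+1) * (1+1) = 18; answer 18
Part II: S1 = 18; r = -11; cross terms: (-25*36 - -11*0)=-900, (-11*22 - -3*36)=-134, (-3*0 - -25*22)=550; twice the area = |-484| = 484; area = 242; boundary points = 2 + 2 + 22 = 26; strictly interior points = area - boundary/2 + 1 = 230; answer 230

230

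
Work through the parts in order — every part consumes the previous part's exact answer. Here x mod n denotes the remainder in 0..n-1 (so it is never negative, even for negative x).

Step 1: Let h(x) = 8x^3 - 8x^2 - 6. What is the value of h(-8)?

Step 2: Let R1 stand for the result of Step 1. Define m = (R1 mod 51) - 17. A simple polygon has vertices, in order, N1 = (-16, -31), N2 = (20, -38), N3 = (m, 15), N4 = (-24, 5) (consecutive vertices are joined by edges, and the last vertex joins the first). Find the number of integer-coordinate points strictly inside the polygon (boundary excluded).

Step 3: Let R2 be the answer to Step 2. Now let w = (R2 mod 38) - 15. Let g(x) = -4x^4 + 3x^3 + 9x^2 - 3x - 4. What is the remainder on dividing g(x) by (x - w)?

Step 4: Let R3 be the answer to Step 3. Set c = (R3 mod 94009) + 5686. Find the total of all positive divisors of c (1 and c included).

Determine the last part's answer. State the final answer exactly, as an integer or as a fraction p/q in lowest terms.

Step 1: 8*(-8)^3 - 8*(-8)^2 - 6 = (-4096) + (-512) + (-6) = -4614; answer -4614
Step 2: R1 = -4614; m = 10; cross terms: (-16*-38 - 20*-31)=1228, (20*15 - 10*-38)=680, (10*5 - -24*15)=410, (-24*-31 - -16*5)=824; twice the area = |3142| = 3142; area = 1571; boundary points = 1 + 1 + 2 + 4 = 8; strictly interior points = area - boundary/2 + 1 = 1568; answer 1568
Step 3: R2 = 1568; w = -5; remainder = value at the root: -4*(-5)^4 + 3*(-5)^3 + 9*(-5)^2 - 3*(-5)^1 - 4 = (-2500) + (-375) + (225) + (15) + (-4) = -2639; answer -2639
Step 4: R3 = -2639; c = 97056; 97056 = 2^5 * 3^2 * 337; sigma = (1 + 2 + 4 + 8 + 16 + 32) * (1 + 3 + 9) * (1 + 337) = 63 * 13 * 338 = 276822; answer 276822

276822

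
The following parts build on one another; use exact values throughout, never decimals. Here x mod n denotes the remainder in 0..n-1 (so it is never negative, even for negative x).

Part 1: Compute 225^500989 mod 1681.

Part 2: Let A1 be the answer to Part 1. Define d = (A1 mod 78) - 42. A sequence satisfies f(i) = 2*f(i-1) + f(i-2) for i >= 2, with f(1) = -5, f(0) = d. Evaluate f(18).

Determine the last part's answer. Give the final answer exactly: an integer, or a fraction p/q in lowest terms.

Part 1: squarings mod 1681: 225^1=225, 225^2=195, 225^4=1043, 225^8=242, 225^16=1410, 225^32=1158, 225^64=1207, 225^128=1103, 225^256=1246, 225^512=953, 225^1024=469, 225^2048=1431, 225^4096=303, 225^8192=1035, 225^16384=428, 225^32768=1636, 225^65536=344, 225^131072=666, 225^262144=1453; 225^500989 = 225^1 * 225^4 * 225^8 * 225^16 * 225^32 * 225^64 * 225^128 * 225^1024 * 225^8192 * 225^32768 * 225^65536 * 225^131072 * 225^262144 = 1642 (mod 1681); answer 1642
Part 2: A1 = 1642; d = -38; f(2) = 2*(-5) + 1*(-38) = -48; iterating: f(2)=-48, f(3)=-101, f(4)=-250, f(5)=-601, f(6)=-1452, f(7)=-3505, f(8)=-8462, f(9)=-20429, f(10)=-49320, f(11)=-119069, f(12)=-287458, f(13)=-693985, f(14)=-1675428, f(15)=-4044841, f(16)=-9765110, f(17)=-23575061, f(18)=-56915232; answer -56915232

-56915232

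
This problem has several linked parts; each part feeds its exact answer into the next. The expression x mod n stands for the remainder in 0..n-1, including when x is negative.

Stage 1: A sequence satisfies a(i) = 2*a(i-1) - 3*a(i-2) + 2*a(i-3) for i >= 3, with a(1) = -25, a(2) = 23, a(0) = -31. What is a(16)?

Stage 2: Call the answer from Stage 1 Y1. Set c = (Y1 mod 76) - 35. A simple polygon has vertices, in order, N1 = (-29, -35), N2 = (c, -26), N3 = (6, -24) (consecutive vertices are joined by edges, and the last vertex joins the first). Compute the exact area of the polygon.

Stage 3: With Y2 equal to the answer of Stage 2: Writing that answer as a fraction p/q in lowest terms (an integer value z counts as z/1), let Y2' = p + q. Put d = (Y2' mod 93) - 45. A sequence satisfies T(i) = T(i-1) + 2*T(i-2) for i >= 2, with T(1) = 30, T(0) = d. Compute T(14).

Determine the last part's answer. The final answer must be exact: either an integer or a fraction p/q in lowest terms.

Stage 1: a(3) = 2*(23) - 3*(-25) + 2*(-31) = 59; iterating: a(3)=59, a(4)=-1, a(5)=-133, a(6)=-145, a(7)=107, a(8)=383, a(9)=155, a(10)=-625, a(11)=-949, a(12)=287, a(13)=2171, a(14)=1583, a(15)=-2773, a(16)=-5953; answer -5953
Stage 2: Y1 = -5953; c = 16; cross terms: (-29*-26 - 16*-35)=1314, (16*-24 - 6*-26)=-228, (6*-35 - -29*-24)=-906; twice the area = |180| = 180; area = 90; answer 90
Stage 3: Y2 = 90; threaded value p + q = 91; d = 46; T(2) = 1*(30) + 2*(46) = 122; iterating: T(2)=122, T(3)=182, T(4)=426, T(5)=790, T(6)=1642, T(7)=3222, T(8)=6506, T(9)=12950, T(10)=25962, T(11)=51862, T(12)=103786, T(13)=207510, T(14)=415082; answer 415082

415082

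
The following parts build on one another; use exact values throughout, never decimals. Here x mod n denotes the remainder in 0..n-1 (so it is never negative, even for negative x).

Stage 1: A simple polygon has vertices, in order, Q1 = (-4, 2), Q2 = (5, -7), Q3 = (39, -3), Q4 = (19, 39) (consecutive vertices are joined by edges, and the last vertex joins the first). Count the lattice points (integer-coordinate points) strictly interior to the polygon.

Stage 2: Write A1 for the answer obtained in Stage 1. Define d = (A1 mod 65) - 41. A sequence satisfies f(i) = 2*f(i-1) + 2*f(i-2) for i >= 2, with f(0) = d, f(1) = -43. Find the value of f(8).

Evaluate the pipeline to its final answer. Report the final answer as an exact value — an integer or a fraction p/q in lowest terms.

Stage 1: cross terms: (-4*-7 - 5*2)=18, (5*-3 - 39*-7)=258, (39*39 - 19*-3)=1578, (19*2 - -4*39)=194; twice the area = |2048| = 2048; area = 1024; boundary points = 9 + 2 + 2 + 1 = 14; strictly interior points = area - boundary/2 + 1 = 1018; answer 1018
Stage 2: A1 = 1018; d = 2; f(2) = 2*(-43) + 2*(2) = -82; iterating: f(2)=-82, f(3)=-250, f(4)=-664, f(5)=-1828, f(6)=-4984, f(7)=-13624, f(8)=-37216; answer -37216

-37216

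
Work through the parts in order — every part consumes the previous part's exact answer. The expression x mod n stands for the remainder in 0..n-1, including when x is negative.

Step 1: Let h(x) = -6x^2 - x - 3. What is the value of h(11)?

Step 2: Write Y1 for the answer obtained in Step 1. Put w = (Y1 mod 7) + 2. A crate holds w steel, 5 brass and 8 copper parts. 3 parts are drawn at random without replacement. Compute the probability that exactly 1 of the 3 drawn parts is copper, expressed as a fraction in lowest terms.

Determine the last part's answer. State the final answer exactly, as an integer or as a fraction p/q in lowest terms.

36/85

Step 1: -6*(11)^2 - 1*(11)^1 - 3 = (-726) + (-11) + (-3) = -740; answer -740
Step 2: Y1 = -740; w = 4; total draws C(17,3) = 680; favorable C(8,1)*C(9,2) = 288; P = 36/85; answer 36/85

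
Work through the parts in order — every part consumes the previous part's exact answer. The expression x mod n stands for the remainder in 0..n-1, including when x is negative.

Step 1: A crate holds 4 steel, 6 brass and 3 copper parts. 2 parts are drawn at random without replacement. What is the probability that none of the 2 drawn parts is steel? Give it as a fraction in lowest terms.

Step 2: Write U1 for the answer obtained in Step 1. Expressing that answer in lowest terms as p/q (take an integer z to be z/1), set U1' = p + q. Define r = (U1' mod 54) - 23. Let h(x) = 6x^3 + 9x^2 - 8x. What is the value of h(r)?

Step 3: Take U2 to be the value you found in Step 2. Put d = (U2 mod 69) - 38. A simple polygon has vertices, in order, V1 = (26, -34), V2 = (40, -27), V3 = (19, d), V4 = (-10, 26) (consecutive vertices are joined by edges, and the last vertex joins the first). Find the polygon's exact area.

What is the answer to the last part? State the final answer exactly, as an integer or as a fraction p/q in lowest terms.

2829/2

Step 1: total draws C(13,2) = 78; favorable C(9,2) = 36; P = 6/13; answer 6/13
Step 2: U1 = 6/13; threaded value p + q = 19; r = -4; 6*(-4)^3 + 9*(-4)^2 - 8*(-4)^1 = (-384) + (144) + (32) = -208; answer -208
Step 3: U2 = -208; d = 30; cross terms: (26*-27 - 40*-34)=658, (40*30 - 19*-27)=1713, (19*26 - -10*30)=794, (-10*-34 - 26*26)=-336; twice the area = |2829| = 2829; area = 2829/2; answer 2829/2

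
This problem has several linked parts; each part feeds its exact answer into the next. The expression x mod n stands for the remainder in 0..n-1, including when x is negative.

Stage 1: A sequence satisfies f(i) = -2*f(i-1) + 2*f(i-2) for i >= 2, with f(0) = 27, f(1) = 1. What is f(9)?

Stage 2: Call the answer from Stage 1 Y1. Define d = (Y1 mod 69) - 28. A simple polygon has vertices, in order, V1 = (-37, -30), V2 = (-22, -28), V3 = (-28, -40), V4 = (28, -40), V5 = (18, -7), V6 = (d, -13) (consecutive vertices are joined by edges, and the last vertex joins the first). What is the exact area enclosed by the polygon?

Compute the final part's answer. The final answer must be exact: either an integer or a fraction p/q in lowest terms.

Stage 1: f(2) = -2*(1) + 2*(27) = 52; iterating: f(2)=52, f(3)=-102, f(4)=308, f(5)=-820, f(6)=2256, f(7)=-6152, f(8)=16816, f(9)=-45936; answer -45936
Stage 2: Y1 = -45936; d = -10; cross terms: (-37*-28 - -22*-30)=376, (-22*-40 - -28*-28)=96, (-28*-40 - 28*-40)=2240, (28*-7 - 18*-40)=524, (18*-13 - -10*-7)=-304, (-10*-30 - -37*-13)=-181; twice the area = |2751| = 2751; area = 2751/2; answer 2751/2

2751/2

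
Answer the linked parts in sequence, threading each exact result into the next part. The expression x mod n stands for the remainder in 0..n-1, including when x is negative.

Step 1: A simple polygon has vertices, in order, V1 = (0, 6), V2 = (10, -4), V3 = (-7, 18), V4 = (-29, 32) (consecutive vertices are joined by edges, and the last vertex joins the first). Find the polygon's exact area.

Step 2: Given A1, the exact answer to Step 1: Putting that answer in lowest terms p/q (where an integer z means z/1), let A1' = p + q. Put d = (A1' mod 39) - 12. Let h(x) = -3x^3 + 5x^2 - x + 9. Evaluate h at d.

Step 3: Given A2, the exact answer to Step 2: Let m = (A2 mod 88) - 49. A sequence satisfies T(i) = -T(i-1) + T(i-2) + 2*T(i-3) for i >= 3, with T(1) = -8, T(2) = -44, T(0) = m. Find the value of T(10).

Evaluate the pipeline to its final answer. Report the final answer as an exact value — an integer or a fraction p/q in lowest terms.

Step 1: cross terms: (0*-4 - 10*6)=-60, (10*18 - -7*-4)=152, (-7*32 - -29*18)=298, (-29*6 - 0*32)=-174; twice the area = |216| = 216; area = 108; answer 108
Step 2: A1 = 108; threaded value p + q = 109; d = 19; -3*(19)^3 + 5*(19)^2 - 1*(19)^1 + 9 = (-20577) + (1805) + (-19) + (9) = -18782; answer -18782
Step 3: A2 = -18782; m = 1; T(3) = -1*(-44) + 1*(-8) + 2*(1) = 38; iterating: T(3)=38, T(4)=-98, T(5)=48, T(6)=-70, T(7)=-78, T(8)=104, T(9)=-322, T(10)=270; answer 270

270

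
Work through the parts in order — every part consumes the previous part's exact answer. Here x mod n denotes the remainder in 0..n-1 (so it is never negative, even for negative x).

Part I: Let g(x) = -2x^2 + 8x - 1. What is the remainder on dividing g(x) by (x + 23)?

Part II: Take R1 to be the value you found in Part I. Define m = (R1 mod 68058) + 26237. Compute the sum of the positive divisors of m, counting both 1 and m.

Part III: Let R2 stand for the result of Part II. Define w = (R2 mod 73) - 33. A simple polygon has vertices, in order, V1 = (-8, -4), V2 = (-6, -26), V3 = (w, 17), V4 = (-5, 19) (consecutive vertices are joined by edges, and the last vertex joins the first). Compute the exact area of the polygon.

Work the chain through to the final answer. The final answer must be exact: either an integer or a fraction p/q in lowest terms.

732

Part I: remainder = value at the root: -2*(-23)^2 + 8*(-23)^1 - 1 = (-1058) + (-184) + (-1) = -1243; answer -1243
Part II: R1 = -1243; m = 93052; 93052 = 2^2 * 43 * 541; sigma = (1 + 2 + 4) * (1 + 43) * (1 + 541) = 7 * 44 * 542 = 166936; answer 166936
Part III: R2 = 166936; w = 25; cross terms: (-8*-26 - -6*-4)=184, (-6*17 - 25*-26)=548, (25*19 - -5*17)=560, (-5*-4 - -8*19)=172; twice the area = |1464| = 1464; area = 732; answer 732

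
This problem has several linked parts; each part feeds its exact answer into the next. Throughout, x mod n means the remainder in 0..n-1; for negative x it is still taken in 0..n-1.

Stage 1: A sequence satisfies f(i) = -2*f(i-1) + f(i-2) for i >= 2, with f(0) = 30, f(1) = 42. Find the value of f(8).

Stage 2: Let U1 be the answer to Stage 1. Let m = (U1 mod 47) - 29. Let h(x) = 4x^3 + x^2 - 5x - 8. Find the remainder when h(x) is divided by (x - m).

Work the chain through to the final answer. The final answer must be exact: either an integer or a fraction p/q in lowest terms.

Stage 1: f(2) = -2*(42) + 1*(30) = -54; iterating: f(2)=-54, f(3)=150, f(4)=-354, f(5)=858, f(6)=-2070, f(7)=4998, f(8)=-12066; answer -12066
Stage 2: U1 = -12066; m = -16; remainder = value at the root: 4*(-16)^3 + 1*(-16)^2 - 5*(-16)^1 - 8 = (-16384) + (256) + (80) + (-8) = -16056; answer -16056

-16056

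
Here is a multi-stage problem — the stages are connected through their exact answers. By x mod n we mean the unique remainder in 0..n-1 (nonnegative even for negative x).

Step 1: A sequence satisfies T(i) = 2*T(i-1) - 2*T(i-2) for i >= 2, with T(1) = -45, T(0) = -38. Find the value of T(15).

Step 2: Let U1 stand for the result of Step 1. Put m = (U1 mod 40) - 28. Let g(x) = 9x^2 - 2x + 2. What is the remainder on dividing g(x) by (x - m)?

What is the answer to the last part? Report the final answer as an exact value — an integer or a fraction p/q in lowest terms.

138

Step 1: T(2) = 2*(-45) - 2*(-38) = -14; iterating: T(2)=-14, T(3)=62, T(4)=152, T(5)=180, T(6)=56, T(7)=-248, T(8)=-608, T(9)=-720, T(10)=-224, T(11)=992, T(12)=2432, T(13)=2880, T(14)=896, T(15)=-3968; answer -3968
Step 2: U1 = -3968; m = 4; remainder = value at the root: 9*(4)^2 - 2*(4)^1 + 2 = (144) + (-8) + (2) = 138; answer 138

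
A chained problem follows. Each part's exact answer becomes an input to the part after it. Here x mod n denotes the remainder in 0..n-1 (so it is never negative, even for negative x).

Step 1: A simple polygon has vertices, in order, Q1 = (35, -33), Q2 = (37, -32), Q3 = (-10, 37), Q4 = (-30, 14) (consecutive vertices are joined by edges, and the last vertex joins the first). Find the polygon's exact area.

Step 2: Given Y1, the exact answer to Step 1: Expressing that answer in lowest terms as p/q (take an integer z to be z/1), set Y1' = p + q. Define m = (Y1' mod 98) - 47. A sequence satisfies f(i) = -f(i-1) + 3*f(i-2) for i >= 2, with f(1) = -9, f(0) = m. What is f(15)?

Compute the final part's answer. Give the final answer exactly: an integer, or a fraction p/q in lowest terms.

302826

Step 1: cross terms: (35*-32 - 37*-33)=101, (37*37 - -10*-32)=1049, (-10*14 - -30*37)=970, (-30*-33 - 35*14)=500; twice the area = |2620| = 2620; area = 1310; answer 1310
Step 2: Y1 = 1310; threaded value p + q = 1311; m = -10; f(2) = -1*(-9) + 3*(-10) = -21; iterating: f(2)=-21, f(3)=-6, f(4)=-57, f(5)=39, f(6)=-210, f(7)=327, f(8)=-957, f(9)=1938, f(10)=-4809, f(11)=10623, f(12)=-25050, f(13)=56919, f(14)=-132069, f(15)=302826; answer 302826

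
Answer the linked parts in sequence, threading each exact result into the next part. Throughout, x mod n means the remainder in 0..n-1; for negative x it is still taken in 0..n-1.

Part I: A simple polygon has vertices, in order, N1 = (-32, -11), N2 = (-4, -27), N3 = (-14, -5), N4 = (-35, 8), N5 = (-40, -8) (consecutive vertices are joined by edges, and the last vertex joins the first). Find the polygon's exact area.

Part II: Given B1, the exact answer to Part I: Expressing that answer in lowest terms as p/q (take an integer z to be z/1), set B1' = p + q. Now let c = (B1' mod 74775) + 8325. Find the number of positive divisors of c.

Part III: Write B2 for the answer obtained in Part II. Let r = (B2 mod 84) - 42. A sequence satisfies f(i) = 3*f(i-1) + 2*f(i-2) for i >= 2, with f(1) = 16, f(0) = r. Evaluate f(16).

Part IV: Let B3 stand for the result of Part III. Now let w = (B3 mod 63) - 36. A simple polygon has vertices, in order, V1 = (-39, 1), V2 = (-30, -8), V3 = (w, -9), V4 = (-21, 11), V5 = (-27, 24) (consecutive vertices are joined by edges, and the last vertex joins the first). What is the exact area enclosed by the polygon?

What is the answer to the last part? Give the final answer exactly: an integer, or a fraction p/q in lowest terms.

1543/2

Part I: cross terms: (-32*-27 - -4*-11)=820, (-4*-5 - -14*-27)=-358, (-14*8 - -35*-5)=-287, (-35*-8 - -40*8)=600, (-40*-11 - -32*-8)=184; twice the area = |959| = 959; area = 959/2; answer 959/2
Part II: B1 = 959/2; threaded value p + q = 961; c = 9286; 9286 = 2 * 4643; number of divisors = (1+1) * (1+1) = 4; answer 4
Part III: B2 = 4; r = -38; f(2) = 3*(16) + 2*(-38) = -28; iterating: f(2)=-28, f(3)=-52, f(4)=-212, f(5)=-740, f(6)=-2644, f(7)=-9412, f(8)=-33524, f(9)=-119396, f(10)=-425236, f(11)=-1514500, f(12)=-5393972, f(13)=-19210916, f(14)=-68420692, f(15)=-243683908, f(16)=-867893108; answer -867893108
Part IV: B3 = -867893108; w = 22; cross terms: (-39*-8 - -30*1)=342, (-30*-9 - 22*-8)=446, (22*11 - -21*-9)=53, (-21*24 - -27*11)=-207, (-27*1 - -39*24)=909; twice the area = |1543| = 1543; area = 1543/2; answer 1543/2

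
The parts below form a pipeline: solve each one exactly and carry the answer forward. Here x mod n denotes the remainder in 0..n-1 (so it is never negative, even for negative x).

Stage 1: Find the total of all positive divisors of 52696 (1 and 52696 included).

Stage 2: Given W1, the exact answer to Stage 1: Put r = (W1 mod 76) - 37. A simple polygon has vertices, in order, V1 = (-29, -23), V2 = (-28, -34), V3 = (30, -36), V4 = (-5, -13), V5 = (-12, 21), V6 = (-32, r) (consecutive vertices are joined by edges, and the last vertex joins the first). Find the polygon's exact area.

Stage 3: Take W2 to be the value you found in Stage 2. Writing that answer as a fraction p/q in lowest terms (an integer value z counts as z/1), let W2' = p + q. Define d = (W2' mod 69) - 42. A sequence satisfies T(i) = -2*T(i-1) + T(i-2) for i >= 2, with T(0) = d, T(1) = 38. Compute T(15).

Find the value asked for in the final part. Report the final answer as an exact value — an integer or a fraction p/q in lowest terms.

9349718

Stage 1: 52696 = 2^3 * 7 * 941; sigma = (1 + 2 + 4 + 8) * (1 + 7) * (1 + 941) = 15 * 8 * 942 = 113040; answer 113040
Stage 2: W1 = 113040; r = -9; cross terms: (-29*-34 - -28*-23)=342, (-28*-36 - 30*-34)=2028, (30*-13 - -5*-36)=-570, (-5*21 - -12*-13)=-261, (-12*-9 - -32*21)=780, (-32*-23 - -29*-9)=475; twice the area = |2794| = 2794; area = 1397; answer 1397
Stage 3: W2 = 1397; threaded value p + q = 1398; d = -24; T(2) = -2*(38) + 1*(-24) = -100; iterating: T(2)=-100, T(3)=238, T(4)=-576, T(5)=1390, T(6)=-3356, T(7)=8102, T(8)=-19560, T(9)=47222, T(10)=-114004, T(11)=275230, T(12)=-664464, T(13)=1604158, T(14)=-3872780, T(15)=9349718; answer 9349718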